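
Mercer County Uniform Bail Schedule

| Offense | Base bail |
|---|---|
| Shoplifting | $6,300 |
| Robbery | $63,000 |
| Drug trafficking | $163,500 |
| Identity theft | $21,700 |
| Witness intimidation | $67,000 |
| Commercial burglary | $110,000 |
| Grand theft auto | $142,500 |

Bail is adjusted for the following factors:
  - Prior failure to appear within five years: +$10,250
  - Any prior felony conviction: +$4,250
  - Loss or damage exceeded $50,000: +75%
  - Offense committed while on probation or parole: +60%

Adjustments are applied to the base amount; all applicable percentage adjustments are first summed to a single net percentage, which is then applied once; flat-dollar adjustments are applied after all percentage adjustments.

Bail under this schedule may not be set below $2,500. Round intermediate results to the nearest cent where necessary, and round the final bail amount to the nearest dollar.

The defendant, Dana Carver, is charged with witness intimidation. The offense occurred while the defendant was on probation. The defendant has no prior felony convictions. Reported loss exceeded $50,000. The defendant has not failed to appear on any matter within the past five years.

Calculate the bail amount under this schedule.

Base amounts from the schedule: witness intimidation $67,000.
Single charge. Combined base = $67,000.
Net percentage adjustment: +75% +60% = +135%. $67,000 × 2.35 = $157,450.
$157,450 is at or above the $2,500 minimum.

$157,450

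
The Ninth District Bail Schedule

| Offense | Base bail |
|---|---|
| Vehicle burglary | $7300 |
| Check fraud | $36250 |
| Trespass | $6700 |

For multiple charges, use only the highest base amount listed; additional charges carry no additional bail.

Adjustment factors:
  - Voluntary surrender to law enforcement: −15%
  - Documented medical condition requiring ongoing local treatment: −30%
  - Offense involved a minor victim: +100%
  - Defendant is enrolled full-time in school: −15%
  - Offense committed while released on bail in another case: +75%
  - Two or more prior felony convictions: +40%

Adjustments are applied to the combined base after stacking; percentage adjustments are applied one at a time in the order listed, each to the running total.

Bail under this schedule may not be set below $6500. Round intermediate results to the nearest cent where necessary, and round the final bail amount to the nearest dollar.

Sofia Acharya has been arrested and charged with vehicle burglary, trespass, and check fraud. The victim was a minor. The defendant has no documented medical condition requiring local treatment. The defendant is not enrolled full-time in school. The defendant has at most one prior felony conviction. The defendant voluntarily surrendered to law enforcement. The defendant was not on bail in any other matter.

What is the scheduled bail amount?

Base amounts from the schedule: vehicle burglary $7300; trespass $6700; check fraud $36250.
Stacking rule: use the highest base only. Highest is check fraud at $36250. Combined base = $36250.
Voluntary surrender to law enforcement (−15%): $36250 × 0.85 = $30812.50.
Offense involved a minor victim (+100%): $30812.50 × 2 = $61625.
$61625 is at or above the $6500 minimum.

$61625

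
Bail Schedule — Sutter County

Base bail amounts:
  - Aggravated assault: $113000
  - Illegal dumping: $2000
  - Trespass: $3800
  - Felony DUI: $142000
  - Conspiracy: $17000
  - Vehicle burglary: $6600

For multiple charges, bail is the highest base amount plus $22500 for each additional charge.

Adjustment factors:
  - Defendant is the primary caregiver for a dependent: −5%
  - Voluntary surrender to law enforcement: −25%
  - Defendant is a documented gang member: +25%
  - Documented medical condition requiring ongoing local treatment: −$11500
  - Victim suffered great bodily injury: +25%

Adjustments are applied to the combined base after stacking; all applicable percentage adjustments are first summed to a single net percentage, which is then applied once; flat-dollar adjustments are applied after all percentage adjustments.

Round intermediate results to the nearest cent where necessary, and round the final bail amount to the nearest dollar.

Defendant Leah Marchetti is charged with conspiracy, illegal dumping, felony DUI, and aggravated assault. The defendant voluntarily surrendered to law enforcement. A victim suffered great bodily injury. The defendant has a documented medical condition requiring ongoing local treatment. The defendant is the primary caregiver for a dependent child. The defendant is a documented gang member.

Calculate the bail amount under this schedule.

$239900

Base amounts from the schedule: conspiracy $17000; illegal dumping $2000; felony DUI $142000; aggravated assault $113000.
Stacking rule: highest base plus $22500 per additional charge. Highest is felony DUI at $142000; 3 additional charges → +$67500. Combined base = $209500.
Net percentage adjustment: −5% −25% +25% +25% = +20%. $209500 × 1.2 = $251400.
Documented medical condition requiring ongoing local treatment (−$11500 flat): $251400 − $11500 = $239900.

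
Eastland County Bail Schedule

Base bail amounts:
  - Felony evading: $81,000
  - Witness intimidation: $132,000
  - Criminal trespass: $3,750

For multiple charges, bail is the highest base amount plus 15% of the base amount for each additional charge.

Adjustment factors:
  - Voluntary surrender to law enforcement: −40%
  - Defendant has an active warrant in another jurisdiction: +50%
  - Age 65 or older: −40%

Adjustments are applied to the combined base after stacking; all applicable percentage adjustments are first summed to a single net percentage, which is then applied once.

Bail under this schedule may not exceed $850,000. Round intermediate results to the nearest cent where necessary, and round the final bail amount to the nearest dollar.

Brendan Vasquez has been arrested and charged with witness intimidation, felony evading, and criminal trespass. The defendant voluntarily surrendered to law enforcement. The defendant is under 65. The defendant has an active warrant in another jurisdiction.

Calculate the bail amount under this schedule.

Base amounts from the schedule: witness intimidation $132,000; felony evading $81,000; criminal trespass $3,750.
Stacking rule: highest base plus 15% of each additional charge. Highest is witness intimidation at $132,000. Additional: $81,000 × 15% = $12,150; $3,750 × 15% = $562.50. Combined base = $132,000 + $12,712.50 = $144,712.50.
Net percentage adjustment: −40% +50% = +10%. $144,712.50 × 1.1 = $159,183.75.
$159,183.75 is within the $850,000 maximum.
Rounded to the nearest dollar: $159,184.

$159,184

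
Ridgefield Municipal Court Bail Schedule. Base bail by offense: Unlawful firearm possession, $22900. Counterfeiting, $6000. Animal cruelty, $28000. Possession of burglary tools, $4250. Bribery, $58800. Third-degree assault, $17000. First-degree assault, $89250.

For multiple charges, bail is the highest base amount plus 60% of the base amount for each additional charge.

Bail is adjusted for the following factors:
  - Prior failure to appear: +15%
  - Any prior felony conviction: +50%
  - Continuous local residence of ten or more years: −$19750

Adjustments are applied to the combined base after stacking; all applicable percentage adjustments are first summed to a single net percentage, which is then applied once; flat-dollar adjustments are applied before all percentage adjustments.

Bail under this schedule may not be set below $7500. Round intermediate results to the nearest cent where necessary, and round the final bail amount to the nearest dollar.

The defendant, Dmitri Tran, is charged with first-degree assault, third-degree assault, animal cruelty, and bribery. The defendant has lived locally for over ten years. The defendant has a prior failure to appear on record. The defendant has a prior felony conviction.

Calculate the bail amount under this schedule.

$217437

Base amounts from the schedule: first-degree assault $89250; third-degree assault $17000; animal cruelty $28000; bribery $58800.
Stacking rule: highest base plus 60% of each additional charge. Highest is first-degree assault at $89250. Additional: $17000 × 60% = $10200; $28000 × 60% = $16800; $58800 × 60% = $35280. Combined base = $89250 + $62280 = $151530.
Continuous local residence of ten or more years (−$19750 flat): $151530 − $19750 = $131780.
Net percentage adjustment: +15% +50% = +65%. $131780 × 1.65 = $217437.
$217437 is at or above the $7500 minimum.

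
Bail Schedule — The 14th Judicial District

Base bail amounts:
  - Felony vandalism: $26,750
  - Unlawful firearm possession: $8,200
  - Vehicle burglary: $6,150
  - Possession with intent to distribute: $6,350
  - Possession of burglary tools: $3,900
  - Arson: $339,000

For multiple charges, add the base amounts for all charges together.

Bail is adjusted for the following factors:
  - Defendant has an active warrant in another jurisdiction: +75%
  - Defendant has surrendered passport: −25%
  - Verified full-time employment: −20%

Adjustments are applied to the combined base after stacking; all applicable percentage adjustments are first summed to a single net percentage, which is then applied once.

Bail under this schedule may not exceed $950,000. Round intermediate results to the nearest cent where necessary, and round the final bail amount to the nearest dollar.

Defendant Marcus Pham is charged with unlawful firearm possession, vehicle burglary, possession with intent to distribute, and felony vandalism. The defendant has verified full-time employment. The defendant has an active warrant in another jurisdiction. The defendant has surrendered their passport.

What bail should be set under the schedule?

Base amounts from the schedule: unlawful firearm possession $8,200; vehicle burglary $6,150; possession with intent to distribute $6,350; felony vandalism $26,750.
Stacking rule: sum of all bases. $8,200 + $6,150 + $6,350 + $26,750 = $47,450.
Net percentage adjustment: +75% −25% −20% = +30%. $47,450 × 1.3 = $61,685.
$61,685 is within the $950,000 maximum.

$61,685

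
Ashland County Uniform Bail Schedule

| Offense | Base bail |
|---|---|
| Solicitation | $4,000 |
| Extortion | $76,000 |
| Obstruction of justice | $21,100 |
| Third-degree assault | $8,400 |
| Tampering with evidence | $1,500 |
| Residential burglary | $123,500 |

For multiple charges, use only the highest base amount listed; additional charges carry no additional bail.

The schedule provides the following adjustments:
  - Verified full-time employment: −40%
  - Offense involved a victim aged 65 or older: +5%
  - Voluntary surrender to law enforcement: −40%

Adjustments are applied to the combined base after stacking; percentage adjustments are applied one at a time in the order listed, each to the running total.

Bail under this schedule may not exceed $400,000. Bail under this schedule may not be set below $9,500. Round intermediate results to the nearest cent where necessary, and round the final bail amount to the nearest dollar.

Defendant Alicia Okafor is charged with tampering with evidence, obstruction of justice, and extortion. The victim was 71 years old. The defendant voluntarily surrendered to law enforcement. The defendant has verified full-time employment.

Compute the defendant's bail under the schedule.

$28,728

Base amounts from the schedule: tampering with evidence $1,500; obstruction of justice $21,100; extortion $76,000.
Stacking rule: use the highest base only. Highest is extortion at $76,000. Combined base = $76,000.
Verified full-time employment (−40%): $76,000 × 0.6 = $45,600.
Offense involved a victim aged 65 or older (+5%): $45,600 × 1.05 = $47,880.
Voluntary surrender to law enforcement (−40%): $47,880 × 0.6 = $28,728.
$28,728 is within the $400,000 maximum.
$28,728 is at or above the $9,500 minimum.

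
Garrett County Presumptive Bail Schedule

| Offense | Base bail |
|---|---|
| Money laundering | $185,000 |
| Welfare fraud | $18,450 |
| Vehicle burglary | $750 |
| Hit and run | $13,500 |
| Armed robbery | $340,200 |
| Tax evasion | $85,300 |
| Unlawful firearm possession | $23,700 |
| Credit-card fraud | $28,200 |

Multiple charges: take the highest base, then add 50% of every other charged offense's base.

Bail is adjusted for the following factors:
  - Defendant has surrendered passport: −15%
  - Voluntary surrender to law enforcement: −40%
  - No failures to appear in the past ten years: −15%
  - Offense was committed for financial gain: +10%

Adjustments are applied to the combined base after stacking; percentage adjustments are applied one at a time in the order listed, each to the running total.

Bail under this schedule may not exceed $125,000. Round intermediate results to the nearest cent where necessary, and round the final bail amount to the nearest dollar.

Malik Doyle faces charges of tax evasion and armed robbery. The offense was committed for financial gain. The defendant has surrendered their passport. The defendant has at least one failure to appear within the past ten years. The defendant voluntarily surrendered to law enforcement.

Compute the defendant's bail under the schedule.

$125,000

Base amounts from the schedule: tax evasion $85,300; armed robbery $340,200.
Stacking rule: highest base plus 50% of each additional charge. Highest is armed robbery at $340,200. Additional: $85,300 × 50% = $42,650. Combined base = $340,200 + $42,650 = $382,850.
Defendant has surrendered passport (−15%): $382,850 × 0.85 = $325,422.50.
Voluntary surrender to law enforcement (−40%): $325,422.50 × 0.6 = $195,253.50.
Offense was committed for financial gain (+10%): $195,253.50 × 1.1 = $214,778.85.
Result $214,778.85 exceeds the maximum of $125,000; bail is capped at $125,000.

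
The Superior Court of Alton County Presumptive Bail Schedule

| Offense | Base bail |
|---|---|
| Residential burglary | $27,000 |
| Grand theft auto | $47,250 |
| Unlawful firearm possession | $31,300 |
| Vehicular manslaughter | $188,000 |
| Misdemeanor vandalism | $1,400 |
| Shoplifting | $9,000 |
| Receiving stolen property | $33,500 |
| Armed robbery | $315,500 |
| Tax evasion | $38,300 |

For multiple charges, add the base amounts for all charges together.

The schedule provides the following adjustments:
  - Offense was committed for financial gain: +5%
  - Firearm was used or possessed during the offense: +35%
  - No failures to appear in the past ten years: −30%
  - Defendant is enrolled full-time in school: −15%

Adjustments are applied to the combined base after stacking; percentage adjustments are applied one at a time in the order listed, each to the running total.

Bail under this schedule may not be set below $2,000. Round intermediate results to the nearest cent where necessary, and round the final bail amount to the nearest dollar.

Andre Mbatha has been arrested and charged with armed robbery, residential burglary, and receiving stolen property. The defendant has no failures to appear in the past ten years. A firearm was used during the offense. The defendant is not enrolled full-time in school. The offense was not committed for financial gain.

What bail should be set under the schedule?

Base amounts from the schedule: armed robbery $315,500; residential burglary $27,000; receiving stolen property $33,500.
Stacking rule: sum of all bases. $315,500 + $27,000 + $33,500 = $376,000.
Firearm was used or possessed during the offense (+35%): $376,000 × 1.35 = $507,600.
No failures to appear in the past ten years (−30%): $507,600 × 0.7 = $355,320.
$355,320 is at or above the $2,000 minimum.

$355,320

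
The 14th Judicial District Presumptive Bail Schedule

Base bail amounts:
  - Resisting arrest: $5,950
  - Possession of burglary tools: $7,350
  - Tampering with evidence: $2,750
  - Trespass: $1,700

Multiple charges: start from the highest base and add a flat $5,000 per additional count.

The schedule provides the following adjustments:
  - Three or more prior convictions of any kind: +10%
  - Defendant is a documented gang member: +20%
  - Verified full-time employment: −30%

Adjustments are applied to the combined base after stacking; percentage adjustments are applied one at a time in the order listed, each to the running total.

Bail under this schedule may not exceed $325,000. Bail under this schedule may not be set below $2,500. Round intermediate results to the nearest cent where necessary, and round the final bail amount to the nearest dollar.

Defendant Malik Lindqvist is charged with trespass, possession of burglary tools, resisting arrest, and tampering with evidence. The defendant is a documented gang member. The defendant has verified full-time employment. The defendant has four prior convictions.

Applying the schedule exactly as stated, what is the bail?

Base amounts from the schedule: trespass $1,700; possession of burglary tools $7,350; resisting arrest $5,950; tampering with evidence $2,750.
Stacking rule: highest base plus $5,000 per additional charge. Highest is possession of burglary tools at $7,350; 3 additional charges → +$15,000. Combined base = $22,350.
Three or more prior convictions of any kind (+10%): $22,350 × 1.1 = $24,585.
Defendant is a documented gang member (+20%): $24,585 × 1.2 = $29,502.
Verified full-time employment (−30%): $29,502 × 0.7 = $20,651.40.
$20,651.40 is within the $325,000 maximum.
$20,651.40 is at or above the $2,500 minimum.
Rounded to the nearest dollar: $20,651.

$20,651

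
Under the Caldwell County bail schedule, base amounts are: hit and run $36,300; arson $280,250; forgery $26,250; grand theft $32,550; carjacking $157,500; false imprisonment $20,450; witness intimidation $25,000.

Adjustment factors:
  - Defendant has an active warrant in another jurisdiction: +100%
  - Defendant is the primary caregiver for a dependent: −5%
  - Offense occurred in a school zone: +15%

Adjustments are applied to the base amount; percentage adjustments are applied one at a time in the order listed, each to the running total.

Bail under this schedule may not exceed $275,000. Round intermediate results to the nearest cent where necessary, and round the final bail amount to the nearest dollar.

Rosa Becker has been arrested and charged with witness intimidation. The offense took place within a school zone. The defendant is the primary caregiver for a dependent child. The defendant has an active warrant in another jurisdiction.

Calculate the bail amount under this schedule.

$54,625

Base amounts from the schedule: witness intimidation $25,000.
Single charge. Combined base = $25,000.
Defendant has an active warrant in another jurisdiction (+100%): $25,000 × 2 = $50,000.
Defendant is the primary caregiver for a dependent (−5%): $50,000 × 0.95 = $47,500.
Offense occurred in a school zone (+15%): $47,500 × 1.15 = $54,625.
$54,625 is within the $275,000 maximum.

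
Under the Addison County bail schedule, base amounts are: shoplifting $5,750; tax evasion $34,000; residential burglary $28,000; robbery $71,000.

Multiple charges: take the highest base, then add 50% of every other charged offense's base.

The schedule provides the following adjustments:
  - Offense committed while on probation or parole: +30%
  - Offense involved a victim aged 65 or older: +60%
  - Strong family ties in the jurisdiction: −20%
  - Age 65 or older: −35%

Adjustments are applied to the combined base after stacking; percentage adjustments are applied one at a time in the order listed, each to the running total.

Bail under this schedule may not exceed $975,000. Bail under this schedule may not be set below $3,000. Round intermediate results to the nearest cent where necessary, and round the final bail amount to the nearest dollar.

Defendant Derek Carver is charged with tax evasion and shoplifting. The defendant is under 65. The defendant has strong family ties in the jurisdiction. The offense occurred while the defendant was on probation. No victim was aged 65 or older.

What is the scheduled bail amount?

Base amounts from the schedule: tax evasion $34,000; shoplifting $5,750.
Stacking rule: highest base plus 50% of each additional charge. Highest is tax evasion at $34,000. Additional: $5,750 × 50% = $2,875. Combined base = $34,000 + $2,875 = $36,875.
Offense committed while on probation or parole (+30%): $36,875 × 1.3 = $47,937.50.
Strong family ties in the jurisdiction (−20%): $47,937.50 × 0.8 = $38,350.
$38,350 is within the $975,000 maximum.
$38,350 is at or above the $3,000 minimum.

$38,350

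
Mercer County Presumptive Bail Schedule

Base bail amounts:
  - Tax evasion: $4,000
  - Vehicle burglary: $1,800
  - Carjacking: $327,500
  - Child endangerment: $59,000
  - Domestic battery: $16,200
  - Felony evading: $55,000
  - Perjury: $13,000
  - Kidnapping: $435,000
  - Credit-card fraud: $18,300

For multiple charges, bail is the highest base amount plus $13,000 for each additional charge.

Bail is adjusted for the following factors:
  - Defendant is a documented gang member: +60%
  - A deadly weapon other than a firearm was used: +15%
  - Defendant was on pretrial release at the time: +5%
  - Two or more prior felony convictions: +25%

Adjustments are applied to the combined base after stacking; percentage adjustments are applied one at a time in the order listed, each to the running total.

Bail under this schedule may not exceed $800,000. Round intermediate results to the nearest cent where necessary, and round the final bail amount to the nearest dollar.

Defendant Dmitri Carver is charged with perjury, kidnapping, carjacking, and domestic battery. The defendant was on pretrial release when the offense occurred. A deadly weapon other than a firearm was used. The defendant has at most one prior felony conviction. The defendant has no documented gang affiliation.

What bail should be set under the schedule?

$572,355

Base amounts from the schedule: perjury $13,000; kidnapping $435,000; carjacking $327,500; domestic battery $16,200.
Stacking rule: highest base plus $13,000 per additional charge. Highest is kidnapping at $435,000; 3 additional charges → +$39,000. Combined base = $474,000.
A deadly weapon other than a firearm was used (+15%): $474,000 × 1.15 = $545,100.
Defendant was on pretrial release at the time (+5%): $545,100 × 1.05 = $572,355.
$572,355 is within the $800,000 maximum.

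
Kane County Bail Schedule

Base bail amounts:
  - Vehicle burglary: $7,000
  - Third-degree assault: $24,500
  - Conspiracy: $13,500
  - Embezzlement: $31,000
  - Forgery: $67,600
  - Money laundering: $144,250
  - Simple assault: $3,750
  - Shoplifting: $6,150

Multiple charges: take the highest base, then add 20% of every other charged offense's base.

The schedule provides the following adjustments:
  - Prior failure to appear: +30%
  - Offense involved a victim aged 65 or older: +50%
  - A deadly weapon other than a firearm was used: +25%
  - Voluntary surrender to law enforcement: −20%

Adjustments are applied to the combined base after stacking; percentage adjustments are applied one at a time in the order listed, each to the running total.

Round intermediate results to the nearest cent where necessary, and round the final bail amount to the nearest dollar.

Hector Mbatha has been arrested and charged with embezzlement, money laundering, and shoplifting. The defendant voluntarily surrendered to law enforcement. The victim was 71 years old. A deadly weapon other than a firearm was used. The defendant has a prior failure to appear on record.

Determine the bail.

$295,776

Base amounts from the schedule: embezzlement $31,000; money laundering $144,250; shoplifting $6,150.
Stacking rule: highest base plus 20% of each additional charge. Highest is money laundering at $144,250. Additional: $31,000 × 20% = $6,200; $6,150 × 20% = $1,230. Combined base = $144,250 + $7,430 = $151,680.
Prior failure to appear (+30%): $151,680 × 1.3 = $197,184.
Offense involved a victim aged 65 or older (+50%): $197,184 × 1.5 = $295,776.
A deadly weapon other than a firearm was used (+25%): $295,776 × 1.25 = $369,720.
Voluntary surrender to law enforcement (−20%): $369,720 × 0.8 = $295,776.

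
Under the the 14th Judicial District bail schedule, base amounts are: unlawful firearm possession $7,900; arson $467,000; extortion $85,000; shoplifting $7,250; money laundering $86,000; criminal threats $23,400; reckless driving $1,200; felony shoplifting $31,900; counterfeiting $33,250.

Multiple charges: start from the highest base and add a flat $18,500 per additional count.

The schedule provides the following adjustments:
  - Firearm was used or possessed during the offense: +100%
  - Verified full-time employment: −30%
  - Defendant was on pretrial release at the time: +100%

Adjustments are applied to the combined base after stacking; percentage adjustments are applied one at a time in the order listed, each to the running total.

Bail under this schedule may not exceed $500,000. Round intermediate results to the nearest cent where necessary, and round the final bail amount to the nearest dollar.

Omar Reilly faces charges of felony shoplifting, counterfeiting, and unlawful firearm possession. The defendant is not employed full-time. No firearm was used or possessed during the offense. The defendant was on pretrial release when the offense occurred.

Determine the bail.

$140,500

Base amounts from the schedule: felony shoplifting $31,900; counterfeiting $33,250; unlawful firearm possession $7,900.
Stacking rule: highest base plus $18,500 per additional charge. Highest is counterfeiting at $33,250; 2 additional charges → +$37,000. Combined base = $70,250.
Defendant was on pretrial release at the time (+100%): $70,250 × 2 = $140,500.
$140,500 is within the $500,000 maximum.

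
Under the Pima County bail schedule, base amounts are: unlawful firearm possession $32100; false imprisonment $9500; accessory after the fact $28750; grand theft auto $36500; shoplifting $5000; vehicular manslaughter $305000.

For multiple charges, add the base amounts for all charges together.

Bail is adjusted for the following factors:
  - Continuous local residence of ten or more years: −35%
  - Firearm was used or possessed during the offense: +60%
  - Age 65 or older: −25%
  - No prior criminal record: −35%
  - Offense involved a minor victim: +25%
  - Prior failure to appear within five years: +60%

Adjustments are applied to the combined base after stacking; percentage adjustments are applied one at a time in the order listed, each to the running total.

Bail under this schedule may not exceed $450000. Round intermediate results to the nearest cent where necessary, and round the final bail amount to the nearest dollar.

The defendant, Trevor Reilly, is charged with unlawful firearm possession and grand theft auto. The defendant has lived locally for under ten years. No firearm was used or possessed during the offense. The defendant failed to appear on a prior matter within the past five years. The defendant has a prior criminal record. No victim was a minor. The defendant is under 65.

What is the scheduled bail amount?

Base amounts from the schedule: unlawful firearm possession $32100; grand theft auto $36500.
Stacking rule: sum of all bases. $32100 + $36500 = $68600.
Prior failure to appear within five years (+60%): $68600 × 1.6 = $109760.
$109760 is within the $450000 maximum.

$109760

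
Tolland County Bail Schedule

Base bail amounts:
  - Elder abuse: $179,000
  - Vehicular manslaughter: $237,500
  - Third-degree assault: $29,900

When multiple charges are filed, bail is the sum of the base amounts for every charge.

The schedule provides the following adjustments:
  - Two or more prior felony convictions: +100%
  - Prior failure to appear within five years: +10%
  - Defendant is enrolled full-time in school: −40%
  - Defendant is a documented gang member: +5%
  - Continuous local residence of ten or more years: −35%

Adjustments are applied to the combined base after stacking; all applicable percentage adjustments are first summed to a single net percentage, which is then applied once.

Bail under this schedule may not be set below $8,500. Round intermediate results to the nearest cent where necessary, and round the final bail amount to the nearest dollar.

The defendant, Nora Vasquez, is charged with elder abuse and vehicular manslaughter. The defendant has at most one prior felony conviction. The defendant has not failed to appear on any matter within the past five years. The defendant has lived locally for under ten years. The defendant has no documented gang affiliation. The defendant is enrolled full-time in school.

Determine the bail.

$249,900

Base amounts from the schedule: elder abuse $179,000; vehicular manslaughter $237,500.
Stacking rule: sum of all bases. $179,000 + $237,500 = $416,500.
Defendant is enrolled full-time in school (−40%): $416,500 × 0.6 = $249,900.
$249,900 is at or above the $8,500 minimum.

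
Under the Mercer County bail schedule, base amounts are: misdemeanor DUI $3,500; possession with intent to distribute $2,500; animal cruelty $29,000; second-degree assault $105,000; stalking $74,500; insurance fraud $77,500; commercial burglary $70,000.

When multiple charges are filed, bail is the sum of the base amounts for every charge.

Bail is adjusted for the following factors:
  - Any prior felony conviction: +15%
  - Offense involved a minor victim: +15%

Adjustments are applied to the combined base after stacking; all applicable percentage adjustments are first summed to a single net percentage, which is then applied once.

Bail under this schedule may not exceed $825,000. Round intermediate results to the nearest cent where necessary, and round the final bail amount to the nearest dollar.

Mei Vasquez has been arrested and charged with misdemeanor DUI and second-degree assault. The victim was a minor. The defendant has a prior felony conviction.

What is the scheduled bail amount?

Base amounts from the schedule: misdemeanor DUI $3,500; second-degree assault $105,000.
Stacking rule: sum of all bases. $3,500 + $105,000 = $108,500.
Net percentage adjustment: +15% +15% = +30%. $108,500 × 1.3 = $141,050.
$141,050 is within the $825,000 maximum.

$141,050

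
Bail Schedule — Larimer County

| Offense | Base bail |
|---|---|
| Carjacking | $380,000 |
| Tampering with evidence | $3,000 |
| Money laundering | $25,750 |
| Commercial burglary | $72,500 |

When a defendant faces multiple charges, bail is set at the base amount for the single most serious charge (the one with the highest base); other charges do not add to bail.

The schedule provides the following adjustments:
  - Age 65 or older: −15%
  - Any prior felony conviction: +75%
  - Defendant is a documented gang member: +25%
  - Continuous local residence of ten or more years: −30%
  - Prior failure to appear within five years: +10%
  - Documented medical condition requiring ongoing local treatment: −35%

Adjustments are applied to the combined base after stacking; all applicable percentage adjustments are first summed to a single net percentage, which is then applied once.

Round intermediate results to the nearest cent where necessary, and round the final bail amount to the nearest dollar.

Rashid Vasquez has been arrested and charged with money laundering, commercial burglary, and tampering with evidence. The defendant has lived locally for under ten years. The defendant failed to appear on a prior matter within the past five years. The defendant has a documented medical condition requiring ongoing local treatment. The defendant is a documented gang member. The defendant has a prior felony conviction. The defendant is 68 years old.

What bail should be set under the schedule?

$116,000

Base amounts from the schedule: money laundering $25,750; commercial burglary $72,500; tampering with evidence $3,000.
Stacking rule: use the highest base only. Highest is commercial burglary at $72,500. Combined base = $72,500.
Net percentage adjustment: −15% +75% +25% +10% −35% = +60%. $72,500 × 1.6 = $116,000.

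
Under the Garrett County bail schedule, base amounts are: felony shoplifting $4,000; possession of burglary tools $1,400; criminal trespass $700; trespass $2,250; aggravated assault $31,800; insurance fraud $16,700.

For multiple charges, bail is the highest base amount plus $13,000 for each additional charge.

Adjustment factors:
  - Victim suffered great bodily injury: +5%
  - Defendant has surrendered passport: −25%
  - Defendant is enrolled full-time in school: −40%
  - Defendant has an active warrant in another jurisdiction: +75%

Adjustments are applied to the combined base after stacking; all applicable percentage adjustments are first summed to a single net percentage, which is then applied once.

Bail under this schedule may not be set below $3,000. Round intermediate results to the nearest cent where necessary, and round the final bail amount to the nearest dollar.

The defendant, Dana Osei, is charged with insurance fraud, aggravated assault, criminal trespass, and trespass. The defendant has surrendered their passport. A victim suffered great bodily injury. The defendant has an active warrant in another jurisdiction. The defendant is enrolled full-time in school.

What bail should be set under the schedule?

$81,420

Base amounts from the schedule: insurance fraud $16,700; aggravated assault $31,800; criminal trespass $700; trespass $2,250.
Stacking rule: highest base plus $13,000 per additional charge. Highest is aggravated assault at $31,800; 3 additional charges → +$39,000. Combined base = $70,800.
Net percentage adjustment: +5% −25% −40% +75% = +15%. $70,800 × 1.15 = $81,420.
$81,420 is at or above the $3,000 minimum.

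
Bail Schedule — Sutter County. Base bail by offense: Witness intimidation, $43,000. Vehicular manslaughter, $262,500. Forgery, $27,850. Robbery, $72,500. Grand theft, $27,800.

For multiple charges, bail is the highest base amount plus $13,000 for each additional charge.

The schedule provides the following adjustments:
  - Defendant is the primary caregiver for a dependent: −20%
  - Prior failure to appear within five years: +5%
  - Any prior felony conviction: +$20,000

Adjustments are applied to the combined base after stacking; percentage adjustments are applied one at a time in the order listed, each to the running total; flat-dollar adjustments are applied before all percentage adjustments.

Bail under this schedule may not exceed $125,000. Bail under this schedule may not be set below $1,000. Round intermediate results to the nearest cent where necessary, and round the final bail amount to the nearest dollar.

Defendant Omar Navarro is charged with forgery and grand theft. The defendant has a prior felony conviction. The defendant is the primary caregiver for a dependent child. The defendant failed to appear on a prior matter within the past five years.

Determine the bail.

Base amounts from the schedule: forgery $27,850; grand theft $27,800.
Stacking rule: highest base plus $13,000 per additional charge. Highest is forgery at $27,850; 1 additional charge → +$13,000. Combined base = $40,850.
Any prior felony conviction (+$20,000 flat): $40,850 + $20,000 = $60,850.
Defendant is the primary caregiver for a dependent (−20%): $60,850 × 0.8 = $48,680.
Prior failure to appear within five years (+5%): $48,680 × 1.05 = $51,114.
$51,114 is within the $125,000 maximum.
$51,114 is at or above the $1,000 minimum.

$51,114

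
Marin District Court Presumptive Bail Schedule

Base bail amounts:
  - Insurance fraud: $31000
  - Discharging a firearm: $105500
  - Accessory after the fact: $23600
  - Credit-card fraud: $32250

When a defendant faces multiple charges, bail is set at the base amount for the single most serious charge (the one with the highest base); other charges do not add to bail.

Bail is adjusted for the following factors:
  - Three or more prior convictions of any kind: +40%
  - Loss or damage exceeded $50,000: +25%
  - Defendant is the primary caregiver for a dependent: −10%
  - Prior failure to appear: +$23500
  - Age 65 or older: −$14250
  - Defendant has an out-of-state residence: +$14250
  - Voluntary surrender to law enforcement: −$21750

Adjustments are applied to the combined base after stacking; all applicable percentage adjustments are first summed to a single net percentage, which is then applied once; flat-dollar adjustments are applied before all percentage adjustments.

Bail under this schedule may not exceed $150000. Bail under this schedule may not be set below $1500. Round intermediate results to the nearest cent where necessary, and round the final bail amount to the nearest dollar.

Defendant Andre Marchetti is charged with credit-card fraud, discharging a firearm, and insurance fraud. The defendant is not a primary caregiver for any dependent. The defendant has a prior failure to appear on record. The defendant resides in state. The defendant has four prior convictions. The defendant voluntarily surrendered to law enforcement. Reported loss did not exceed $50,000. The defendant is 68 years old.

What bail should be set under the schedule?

Base amounts from the schedule: credit-card fraud $32250; discharging a firearm $105500; insurance fraud $31000.
Stacking rule: use the highest base only. Highest is discharging a firearm at $105500. Combined base = $105500.
Prior failure to appear (+$23500 flat): $105500 + $23500 = $129000.
Age 65 or older (−$14250 flat): $129000 − $14250 = $114750.
Voluntary surrender to law enforcement (−$21750 flat): $114750 − $21750 = $93000.
Three or more prior convictions of any kind (+40%): $93000 × 1.4 = $130200.
$130200 is within the $150000 maximum.
$130200 is at or above the $1500 minimum.

$130200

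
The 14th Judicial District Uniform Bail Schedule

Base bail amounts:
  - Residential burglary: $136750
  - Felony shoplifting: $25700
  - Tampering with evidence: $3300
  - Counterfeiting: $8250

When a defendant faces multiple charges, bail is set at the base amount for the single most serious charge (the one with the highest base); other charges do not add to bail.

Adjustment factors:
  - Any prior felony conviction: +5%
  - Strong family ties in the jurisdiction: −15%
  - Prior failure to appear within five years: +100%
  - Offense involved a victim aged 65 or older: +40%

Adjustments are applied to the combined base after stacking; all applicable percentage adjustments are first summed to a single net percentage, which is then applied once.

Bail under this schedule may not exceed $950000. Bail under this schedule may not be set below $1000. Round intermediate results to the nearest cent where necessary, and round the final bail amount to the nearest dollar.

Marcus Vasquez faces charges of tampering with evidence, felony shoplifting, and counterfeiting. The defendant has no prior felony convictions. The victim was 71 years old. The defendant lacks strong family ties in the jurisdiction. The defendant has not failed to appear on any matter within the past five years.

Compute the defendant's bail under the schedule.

Base amounts from the schedule: tampering with evidence $3300; felony shoplifting $25700; counterfeiting $8250.
Stacking rule: use the highest base only. Highest is felony shoplifting at $25700. Combined base = $25700.
Offense involved a victim aged 65 or older (+40%): $25700 × 1.4 = $35980.
$35980 is within the $950000 maximum.
$35980 is at or above the $1000 minimum.

$35980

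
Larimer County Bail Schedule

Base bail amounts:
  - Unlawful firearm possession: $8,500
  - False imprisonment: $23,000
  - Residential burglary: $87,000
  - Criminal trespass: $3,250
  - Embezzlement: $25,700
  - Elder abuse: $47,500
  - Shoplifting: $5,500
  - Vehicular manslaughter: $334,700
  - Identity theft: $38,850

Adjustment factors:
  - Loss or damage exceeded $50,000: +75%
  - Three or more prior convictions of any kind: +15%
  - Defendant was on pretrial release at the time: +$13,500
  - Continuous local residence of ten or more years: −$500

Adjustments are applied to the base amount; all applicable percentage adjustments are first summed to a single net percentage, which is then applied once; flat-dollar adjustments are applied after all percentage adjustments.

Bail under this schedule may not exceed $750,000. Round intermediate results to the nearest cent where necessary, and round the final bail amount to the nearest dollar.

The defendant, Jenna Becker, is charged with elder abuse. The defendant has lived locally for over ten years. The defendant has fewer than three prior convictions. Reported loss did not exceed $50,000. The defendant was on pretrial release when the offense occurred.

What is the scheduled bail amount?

Base amounts from the schedule: elder abuse $47,500.
Single charge. Combined base = $47,500.
Defendant was on pretrial release at the time (+$13,500 flat): $47,500 + $13,500 = $61,000.
Continuous local residence of ten or more years (−$500 flat): $61,000 − $500 = $60,500.
$60,500 is within the $750,000 maximum.

$60,500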